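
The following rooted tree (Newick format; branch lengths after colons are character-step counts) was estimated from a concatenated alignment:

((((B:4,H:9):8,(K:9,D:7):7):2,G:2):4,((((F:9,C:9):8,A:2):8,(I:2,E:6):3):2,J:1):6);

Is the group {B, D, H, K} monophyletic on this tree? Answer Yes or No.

Yes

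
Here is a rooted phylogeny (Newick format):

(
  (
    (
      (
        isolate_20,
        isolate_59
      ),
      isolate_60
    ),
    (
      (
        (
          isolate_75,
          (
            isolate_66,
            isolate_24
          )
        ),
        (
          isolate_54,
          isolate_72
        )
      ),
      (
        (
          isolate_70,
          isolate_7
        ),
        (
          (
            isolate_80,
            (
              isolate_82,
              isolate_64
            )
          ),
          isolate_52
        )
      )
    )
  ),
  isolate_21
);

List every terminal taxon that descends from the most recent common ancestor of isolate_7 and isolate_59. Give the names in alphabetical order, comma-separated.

isolate_20, isolate_24, isolate_52, isolate_54, isolate_59, isolate_60, isolate_64, isolate_66, isolate_7, isolate_70, isolate_72, isolate_75, isolate_80, isolate_82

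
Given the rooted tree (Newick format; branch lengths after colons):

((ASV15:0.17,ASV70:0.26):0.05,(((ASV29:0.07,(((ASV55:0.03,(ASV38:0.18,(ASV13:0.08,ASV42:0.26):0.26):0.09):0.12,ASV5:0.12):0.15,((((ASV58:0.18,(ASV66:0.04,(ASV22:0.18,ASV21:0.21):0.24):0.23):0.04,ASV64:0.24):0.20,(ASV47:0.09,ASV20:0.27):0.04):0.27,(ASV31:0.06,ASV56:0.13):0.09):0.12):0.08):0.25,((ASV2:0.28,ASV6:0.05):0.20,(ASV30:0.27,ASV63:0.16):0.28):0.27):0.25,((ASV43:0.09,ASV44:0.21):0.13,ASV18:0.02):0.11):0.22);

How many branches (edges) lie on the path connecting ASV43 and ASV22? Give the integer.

The MRCA of ASV43 and ASV22 is the node subtending (((ASV29,(((ASV55,(ASV38,(ASV13,ASV42))),ASV5),((((ASV58,(ASV66,(ASV22,ASV21))),ASV64),(ASV47,ASV20)),(ASV31,ASV56)))),((ASV2,ASV6),(ASV30,ASV63))),((ASV43,ASV44),ASV18)).
From ASV43 up to that node: 3 branches. From ASV22 up to the same node: 10 branches. Total: 3 + 10 = 13.

13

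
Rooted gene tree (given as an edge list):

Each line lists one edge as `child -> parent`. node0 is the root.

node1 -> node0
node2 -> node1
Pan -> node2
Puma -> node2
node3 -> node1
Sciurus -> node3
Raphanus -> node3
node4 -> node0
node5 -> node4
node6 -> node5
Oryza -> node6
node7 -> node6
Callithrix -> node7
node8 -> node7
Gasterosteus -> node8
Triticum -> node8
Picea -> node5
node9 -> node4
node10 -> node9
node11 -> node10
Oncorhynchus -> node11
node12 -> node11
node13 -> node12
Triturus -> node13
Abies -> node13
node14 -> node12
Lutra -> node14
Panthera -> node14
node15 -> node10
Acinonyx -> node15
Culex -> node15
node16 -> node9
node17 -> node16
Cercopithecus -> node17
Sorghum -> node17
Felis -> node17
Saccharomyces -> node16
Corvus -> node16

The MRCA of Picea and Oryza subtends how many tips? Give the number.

The MRCA of Picea and Oryza is the node subtending ((Oryza,(Callithrix,(Gasterosteus,Triticum))),Picea).
That clade contains 5 terminal taxa: Callithrix, Gasterosteus, Oryza, Picea, Triticum.

5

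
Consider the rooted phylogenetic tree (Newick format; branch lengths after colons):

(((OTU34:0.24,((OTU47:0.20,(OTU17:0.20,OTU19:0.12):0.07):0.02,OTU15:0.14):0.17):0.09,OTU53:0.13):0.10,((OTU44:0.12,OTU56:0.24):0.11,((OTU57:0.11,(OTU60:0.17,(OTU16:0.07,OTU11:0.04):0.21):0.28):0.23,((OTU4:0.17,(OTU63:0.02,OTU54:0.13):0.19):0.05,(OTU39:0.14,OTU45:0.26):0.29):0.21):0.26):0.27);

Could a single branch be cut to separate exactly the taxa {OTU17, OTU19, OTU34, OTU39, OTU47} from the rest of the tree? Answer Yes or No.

The MRCA of the listed taxa is the root, so the smallest clade containing them is the whole tree.
That clade also contains OTU11, OTU15, OTU16, OTU4, OTU44, OTU45, OTU53, OTU54, OTU56, OTU57, OTU60, OTU63, which are not in the proposed group, so the group is not monophyletic.

No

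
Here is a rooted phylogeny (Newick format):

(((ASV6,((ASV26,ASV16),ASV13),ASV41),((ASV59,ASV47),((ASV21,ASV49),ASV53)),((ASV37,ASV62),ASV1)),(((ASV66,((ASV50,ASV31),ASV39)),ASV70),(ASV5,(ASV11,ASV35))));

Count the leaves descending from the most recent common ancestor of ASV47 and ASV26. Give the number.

13

The MRCA of ASV47 and ASV26 is the node subtending ((ASV6,((ASV26,ASV16),ASV13),ASV41),((ASV59,ASV47),((ASV21,ASV49),ASV53)),((ASV37,ASV62),ASV1)).
That clade contains 13 terminal taxa: ASV1, ASV13, ASV16, ASV21, ASV26, ASV37, ASV41, ASV47, ASV49, ASV53, ASV59, ASV6, ASV62.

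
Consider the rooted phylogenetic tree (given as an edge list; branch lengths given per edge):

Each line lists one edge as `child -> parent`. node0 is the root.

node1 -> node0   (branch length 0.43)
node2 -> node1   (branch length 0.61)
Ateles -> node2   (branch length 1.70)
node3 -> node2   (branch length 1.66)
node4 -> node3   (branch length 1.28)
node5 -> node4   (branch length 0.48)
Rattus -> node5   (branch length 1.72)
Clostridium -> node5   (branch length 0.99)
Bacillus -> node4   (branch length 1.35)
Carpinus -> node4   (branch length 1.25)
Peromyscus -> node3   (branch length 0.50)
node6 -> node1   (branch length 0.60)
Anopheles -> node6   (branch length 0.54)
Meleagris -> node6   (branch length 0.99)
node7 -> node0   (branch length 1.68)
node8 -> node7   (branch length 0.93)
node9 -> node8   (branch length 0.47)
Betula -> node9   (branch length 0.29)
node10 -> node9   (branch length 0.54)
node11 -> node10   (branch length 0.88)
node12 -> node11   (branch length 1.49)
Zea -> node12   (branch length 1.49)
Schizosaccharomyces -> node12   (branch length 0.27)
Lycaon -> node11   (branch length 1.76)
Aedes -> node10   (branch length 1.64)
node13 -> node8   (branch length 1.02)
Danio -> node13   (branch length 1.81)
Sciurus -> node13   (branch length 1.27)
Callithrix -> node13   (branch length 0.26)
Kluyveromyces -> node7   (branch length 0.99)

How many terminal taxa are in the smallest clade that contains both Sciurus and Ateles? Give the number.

17

The MRCA of Sciurus and Ateles is the root, so the clade is the entire tree.
That clade contains 17 terminal taxa: Aedes, Anopheles, Ateles, Bacillus, Betula, Callithrix, Carpinus, Clostridium, Danio, Kluyveromyces, Lycaon, Meleagris, Peromyscus, Rattus, Schizosaccharomyces, Sciurus, Zea.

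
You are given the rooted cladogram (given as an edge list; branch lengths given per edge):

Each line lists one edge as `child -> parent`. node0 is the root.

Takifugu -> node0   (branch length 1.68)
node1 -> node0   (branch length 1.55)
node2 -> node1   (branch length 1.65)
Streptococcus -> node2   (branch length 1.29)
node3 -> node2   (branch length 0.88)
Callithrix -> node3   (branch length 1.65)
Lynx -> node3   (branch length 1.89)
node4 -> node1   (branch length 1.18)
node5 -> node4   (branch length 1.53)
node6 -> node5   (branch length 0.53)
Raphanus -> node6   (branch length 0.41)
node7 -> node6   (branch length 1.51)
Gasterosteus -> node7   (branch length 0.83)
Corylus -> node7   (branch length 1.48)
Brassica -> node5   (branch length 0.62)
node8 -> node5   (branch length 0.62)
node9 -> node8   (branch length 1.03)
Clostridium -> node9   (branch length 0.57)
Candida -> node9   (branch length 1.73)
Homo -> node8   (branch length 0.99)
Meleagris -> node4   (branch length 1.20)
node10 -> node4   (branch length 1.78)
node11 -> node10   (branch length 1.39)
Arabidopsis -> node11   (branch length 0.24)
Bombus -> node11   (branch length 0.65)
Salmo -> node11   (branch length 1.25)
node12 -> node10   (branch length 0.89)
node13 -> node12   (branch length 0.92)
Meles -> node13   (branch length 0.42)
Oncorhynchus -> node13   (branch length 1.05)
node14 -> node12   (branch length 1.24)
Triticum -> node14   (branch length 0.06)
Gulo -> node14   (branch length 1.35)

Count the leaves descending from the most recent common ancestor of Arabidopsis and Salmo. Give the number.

The MRCA of Arabidopsis and Salmo is the node subtending (Arabidopsis,Bombus,Salmo).
That clade contains 3 terminal taxa: Arabidopsis, Bombus, Salmo.

3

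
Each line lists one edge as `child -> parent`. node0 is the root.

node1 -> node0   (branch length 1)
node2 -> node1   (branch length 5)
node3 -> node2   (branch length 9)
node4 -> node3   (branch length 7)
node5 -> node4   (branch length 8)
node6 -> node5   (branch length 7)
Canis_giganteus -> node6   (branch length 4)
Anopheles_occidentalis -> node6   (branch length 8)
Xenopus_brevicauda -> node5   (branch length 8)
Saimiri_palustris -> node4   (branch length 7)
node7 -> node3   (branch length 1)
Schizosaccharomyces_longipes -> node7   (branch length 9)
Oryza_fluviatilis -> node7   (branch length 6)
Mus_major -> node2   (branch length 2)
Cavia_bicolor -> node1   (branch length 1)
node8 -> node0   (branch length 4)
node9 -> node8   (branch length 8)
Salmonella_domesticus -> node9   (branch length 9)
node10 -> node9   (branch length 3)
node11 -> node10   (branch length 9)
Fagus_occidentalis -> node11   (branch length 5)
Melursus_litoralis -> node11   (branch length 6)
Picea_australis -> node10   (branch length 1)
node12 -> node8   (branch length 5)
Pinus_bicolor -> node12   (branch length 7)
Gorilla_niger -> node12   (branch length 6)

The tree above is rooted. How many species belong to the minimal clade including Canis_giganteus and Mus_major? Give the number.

7

The MRCA of Canis_giganteus and Mus_major is the node subtending (((((Canis_giganteus,Anopheles_occidentalis),Xenopus_brevicauda),Saimiri_palustris),(Schizosaccharomyces_longipes,Oryza_fluviatilis)),Mus_major).
That clade contains 7 terminal taxa: Anopheles_occidentalis, Canis_giganteus, Mus_major, Oryza_fluviatilis, Saimiri_palustris, Schizosaccharomyces_longipes, Xenopus_brevicauda.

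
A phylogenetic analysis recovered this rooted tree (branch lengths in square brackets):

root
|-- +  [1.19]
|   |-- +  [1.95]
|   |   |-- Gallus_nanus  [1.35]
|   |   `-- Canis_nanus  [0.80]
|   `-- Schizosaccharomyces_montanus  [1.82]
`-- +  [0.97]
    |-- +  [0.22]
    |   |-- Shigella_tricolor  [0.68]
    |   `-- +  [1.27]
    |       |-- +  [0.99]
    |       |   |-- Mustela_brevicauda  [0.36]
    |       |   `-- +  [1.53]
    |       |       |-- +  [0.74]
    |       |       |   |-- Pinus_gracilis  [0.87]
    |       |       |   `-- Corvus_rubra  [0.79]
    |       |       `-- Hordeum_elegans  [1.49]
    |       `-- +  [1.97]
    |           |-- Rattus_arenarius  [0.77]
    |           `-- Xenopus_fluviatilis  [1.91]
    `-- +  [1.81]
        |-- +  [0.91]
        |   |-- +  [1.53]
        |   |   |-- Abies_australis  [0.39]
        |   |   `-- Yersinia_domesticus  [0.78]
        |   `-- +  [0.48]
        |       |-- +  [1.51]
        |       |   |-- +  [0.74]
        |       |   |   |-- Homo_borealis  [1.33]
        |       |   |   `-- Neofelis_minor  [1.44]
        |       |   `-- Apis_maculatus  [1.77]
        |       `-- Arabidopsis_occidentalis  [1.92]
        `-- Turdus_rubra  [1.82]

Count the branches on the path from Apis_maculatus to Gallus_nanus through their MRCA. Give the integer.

The MRCA of Apis_maculatus and Gallus_nanus is the root of the tree.
From Apis_maculatus up to that node: 6 branches. From Gallus_nanus up to the same node: 3 branches. Total: 6 + 3 = 9.

9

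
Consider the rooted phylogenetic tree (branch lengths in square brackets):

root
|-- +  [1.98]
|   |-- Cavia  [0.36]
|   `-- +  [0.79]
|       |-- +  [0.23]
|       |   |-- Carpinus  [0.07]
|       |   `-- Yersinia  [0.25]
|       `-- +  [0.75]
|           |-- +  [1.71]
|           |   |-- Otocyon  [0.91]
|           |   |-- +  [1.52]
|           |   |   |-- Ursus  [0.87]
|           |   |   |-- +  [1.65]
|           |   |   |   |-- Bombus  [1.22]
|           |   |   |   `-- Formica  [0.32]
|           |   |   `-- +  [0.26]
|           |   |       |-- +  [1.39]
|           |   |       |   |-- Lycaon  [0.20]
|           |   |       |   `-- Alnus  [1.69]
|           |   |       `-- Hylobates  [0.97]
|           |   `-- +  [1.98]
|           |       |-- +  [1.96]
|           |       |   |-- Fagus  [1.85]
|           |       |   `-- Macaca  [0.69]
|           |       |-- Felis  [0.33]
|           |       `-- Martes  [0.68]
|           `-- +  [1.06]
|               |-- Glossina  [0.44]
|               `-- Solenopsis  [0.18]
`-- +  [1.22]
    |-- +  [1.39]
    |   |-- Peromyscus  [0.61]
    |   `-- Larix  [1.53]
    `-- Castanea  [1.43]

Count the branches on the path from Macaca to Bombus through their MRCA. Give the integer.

The MRCA of Macaca and Bombus is the node subtending (Otocyon,(Ursus,(Bombus,Formica),((Lycaon,Alnus),Hylobates)),((Fagus,Macaca),Felis,Martes)).
From Macaca up to that node: 3 branches. From Bombus up to the same node: 3 branches. Total: 3 + 3 = 6.

6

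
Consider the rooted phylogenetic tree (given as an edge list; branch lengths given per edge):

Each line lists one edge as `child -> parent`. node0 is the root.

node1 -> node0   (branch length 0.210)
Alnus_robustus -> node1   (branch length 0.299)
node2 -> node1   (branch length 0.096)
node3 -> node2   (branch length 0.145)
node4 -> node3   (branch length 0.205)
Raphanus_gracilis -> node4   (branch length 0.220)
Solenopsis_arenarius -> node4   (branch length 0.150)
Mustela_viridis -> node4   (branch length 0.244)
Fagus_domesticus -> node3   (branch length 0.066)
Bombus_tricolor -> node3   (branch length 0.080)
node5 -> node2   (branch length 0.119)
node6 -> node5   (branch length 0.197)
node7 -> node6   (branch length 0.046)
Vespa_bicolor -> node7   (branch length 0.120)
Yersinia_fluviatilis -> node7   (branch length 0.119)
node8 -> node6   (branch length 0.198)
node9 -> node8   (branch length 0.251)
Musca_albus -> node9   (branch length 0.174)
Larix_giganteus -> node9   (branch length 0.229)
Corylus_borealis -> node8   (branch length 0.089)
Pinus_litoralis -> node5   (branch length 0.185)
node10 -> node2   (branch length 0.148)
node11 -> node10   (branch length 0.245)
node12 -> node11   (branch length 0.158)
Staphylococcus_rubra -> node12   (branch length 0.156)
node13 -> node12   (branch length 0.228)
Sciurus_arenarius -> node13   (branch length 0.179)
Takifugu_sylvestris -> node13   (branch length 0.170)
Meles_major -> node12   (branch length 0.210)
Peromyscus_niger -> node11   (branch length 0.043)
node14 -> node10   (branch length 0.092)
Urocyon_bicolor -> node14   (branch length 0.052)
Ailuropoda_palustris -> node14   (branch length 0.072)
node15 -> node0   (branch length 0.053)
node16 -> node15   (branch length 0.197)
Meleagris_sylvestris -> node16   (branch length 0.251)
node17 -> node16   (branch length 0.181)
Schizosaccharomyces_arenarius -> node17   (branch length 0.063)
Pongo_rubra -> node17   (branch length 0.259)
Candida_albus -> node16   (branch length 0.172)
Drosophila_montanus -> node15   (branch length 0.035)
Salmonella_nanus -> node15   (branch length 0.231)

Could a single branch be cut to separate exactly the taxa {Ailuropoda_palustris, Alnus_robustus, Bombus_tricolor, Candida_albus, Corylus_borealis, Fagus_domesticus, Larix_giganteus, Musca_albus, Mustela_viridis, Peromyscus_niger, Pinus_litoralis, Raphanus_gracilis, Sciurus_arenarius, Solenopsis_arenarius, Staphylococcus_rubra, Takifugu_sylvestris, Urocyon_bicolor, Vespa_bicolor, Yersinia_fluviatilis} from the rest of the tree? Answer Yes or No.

No

The MRCA of the listed taxa is the root, so the smallest clade containing them is the whole tree.
That clade also contains Drosophila_montanus, Meleagris_sylvestris, Meles_major, Pongo_rubra, Salmonella_nanus, Schizosaccharomyces_arenarius, which are not in the proposed group, so the group is not monophyletic.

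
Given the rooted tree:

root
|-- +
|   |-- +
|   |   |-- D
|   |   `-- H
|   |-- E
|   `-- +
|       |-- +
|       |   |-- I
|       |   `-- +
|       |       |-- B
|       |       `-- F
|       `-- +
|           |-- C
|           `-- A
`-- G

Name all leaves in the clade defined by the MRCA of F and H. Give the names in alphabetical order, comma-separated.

Tracing F: it sits inside (B,F).
Tracing H: it sits inside (D,H).
The smallest clade enclosing both is ((D,H),E,((I,(B,F)),(C,A))); the answer is its 8 terminal taxa in alphabetical order.

A, B, C, D, E, F, H, I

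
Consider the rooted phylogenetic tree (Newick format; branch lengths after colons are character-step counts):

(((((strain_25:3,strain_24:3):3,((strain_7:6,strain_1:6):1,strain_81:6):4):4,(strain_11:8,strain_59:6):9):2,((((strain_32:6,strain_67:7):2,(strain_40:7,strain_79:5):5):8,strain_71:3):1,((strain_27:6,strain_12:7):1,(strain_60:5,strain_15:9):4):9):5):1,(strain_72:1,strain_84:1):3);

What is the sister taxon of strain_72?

strain_72 attaches to the tree at the node subtending (strain_72,strain_84).
The other lineage descending from that same node — the sister group — is the single tip strain_84.

strain_84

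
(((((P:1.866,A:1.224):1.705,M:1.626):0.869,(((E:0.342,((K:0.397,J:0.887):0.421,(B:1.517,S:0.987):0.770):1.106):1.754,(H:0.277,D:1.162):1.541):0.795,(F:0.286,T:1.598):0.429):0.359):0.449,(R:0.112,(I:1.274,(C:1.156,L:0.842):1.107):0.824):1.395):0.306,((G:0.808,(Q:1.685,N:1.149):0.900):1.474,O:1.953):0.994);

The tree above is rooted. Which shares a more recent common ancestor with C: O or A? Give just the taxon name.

The MRCA of C and A subtends ((((P,A),M),(((E,((K,J),(B,S))),(H,D)),(F,T))),(R,(I,(C,L)))) (16 taxa).
The MRCA of C and O is the root, subtending the entire tree (20 taxa).
The first is nested inside the second, so C shares a more recent common ancestor with A.

A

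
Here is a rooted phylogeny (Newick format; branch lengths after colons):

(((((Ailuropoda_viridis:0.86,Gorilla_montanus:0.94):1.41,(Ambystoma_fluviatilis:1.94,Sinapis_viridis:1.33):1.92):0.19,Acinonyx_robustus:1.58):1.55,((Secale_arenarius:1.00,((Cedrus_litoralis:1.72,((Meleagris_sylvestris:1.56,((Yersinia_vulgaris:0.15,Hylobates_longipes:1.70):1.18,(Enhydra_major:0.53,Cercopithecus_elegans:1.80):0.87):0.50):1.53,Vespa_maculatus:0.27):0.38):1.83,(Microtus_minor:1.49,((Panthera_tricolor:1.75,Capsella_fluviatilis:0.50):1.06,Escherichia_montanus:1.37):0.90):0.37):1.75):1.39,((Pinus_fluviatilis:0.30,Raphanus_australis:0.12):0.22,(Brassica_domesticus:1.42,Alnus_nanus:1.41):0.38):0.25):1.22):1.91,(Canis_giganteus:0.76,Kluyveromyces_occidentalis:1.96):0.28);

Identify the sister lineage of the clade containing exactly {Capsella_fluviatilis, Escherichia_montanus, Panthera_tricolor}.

The clade containing exactly {Capsella_fluviatilis, Escherichia_montanus, Panthera_tricolor} attaches to the tree at the node subtending (Microtus_minor,((Panthera_tricolor,Capsella_fluviatilis),Escherichia_montanus)).
The other lineage descending from that same node — the sister group — is the single tip Microtus_minor.

Microtus_minor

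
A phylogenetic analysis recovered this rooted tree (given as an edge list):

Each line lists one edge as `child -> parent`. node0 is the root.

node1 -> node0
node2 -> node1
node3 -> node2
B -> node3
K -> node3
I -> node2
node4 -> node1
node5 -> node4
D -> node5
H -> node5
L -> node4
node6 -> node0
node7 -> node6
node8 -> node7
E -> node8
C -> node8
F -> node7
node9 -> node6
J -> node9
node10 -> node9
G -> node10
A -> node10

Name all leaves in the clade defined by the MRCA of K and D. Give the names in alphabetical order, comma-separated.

Tracing K: it sits inside (B,K).
Tracing D: it sits inside (D,H).
The smallest clade enclosing both is (((B,K),I),((D,H),L)); the answer is its 6 terminal taxa in alphabetical order.

B, D, H, I, K, L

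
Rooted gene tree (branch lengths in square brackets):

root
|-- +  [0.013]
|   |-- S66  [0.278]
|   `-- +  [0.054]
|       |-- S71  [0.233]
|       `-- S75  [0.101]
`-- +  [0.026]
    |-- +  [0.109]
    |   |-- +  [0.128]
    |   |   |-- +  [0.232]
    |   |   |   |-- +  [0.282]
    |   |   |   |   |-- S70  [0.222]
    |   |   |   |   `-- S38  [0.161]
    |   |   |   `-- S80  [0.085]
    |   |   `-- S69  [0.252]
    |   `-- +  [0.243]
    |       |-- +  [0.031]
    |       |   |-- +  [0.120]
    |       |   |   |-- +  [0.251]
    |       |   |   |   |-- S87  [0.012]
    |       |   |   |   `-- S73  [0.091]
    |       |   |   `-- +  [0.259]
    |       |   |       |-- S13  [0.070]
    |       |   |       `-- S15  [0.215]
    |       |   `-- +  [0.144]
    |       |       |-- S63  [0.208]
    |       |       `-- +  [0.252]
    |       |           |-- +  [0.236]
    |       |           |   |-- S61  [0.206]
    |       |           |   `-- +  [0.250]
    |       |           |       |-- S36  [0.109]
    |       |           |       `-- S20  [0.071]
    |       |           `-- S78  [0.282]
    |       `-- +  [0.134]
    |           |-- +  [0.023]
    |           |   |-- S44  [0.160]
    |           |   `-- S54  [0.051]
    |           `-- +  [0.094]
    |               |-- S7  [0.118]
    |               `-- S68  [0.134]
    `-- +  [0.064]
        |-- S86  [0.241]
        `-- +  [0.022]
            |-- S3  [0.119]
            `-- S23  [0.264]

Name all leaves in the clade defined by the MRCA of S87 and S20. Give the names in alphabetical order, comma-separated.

S13, S15, S20, S36, S61, S63, S73, S78, S87

Tracing S87: it sits inside (S87,S73).
Tracing S20: it sits inside (S36,S20).
The smallest clade enclosing both is (((S87,S73),(S13,S15)),(S63,((S61,(S36,S20)),S78))); the answer is its 9 terminal taxa in alphabetical order.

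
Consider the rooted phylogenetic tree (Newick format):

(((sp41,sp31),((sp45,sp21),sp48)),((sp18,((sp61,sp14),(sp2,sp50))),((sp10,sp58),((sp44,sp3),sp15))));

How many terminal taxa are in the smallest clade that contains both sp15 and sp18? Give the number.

10

The MRCA of sp15 and sp18 is the node subtending ((sp18,((sp61,sp14),(sp2,sp50))),((sp10,sp58),((sp44,sp3),sp15))).
That clade contains 10 terminal taxa: sp10, sp14, sp15, sp18, sp2, sp3, sp44, sp50, sp58, sp61.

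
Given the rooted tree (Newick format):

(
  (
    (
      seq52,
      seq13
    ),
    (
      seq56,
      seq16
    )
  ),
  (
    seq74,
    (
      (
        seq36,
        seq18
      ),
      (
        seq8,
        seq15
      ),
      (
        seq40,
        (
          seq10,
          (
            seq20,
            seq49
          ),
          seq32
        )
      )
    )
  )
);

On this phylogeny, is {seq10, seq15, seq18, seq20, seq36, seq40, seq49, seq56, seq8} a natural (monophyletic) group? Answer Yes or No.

No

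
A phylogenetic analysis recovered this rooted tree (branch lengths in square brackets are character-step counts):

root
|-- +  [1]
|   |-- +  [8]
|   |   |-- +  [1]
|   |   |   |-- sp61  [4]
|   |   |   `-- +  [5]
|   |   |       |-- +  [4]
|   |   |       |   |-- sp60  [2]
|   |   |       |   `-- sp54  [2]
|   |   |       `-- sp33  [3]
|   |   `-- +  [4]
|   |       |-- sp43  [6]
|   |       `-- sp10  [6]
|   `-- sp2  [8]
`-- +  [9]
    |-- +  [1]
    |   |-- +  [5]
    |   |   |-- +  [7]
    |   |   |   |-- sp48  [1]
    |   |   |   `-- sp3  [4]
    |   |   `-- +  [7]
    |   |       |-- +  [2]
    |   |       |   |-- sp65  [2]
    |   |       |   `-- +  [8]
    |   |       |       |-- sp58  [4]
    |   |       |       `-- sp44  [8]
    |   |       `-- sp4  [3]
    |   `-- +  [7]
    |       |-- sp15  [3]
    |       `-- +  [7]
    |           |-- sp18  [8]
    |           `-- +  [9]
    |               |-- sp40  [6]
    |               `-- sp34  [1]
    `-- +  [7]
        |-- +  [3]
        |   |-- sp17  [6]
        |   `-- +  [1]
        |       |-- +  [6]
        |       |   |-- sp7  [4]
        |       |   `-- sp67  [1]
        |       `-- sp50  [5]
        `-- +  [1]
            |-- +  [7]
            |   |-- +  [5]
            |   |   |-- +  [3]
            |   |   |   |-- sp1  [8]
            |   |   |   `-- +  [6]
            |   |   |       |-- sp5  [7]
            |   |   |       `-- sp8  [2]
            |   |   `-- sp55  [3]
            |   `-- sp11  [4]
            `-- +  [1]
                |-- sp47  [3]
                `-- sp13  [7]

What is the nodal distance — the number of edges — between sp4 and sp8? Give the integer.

11

The MRCA of sp4 and sp8 is the node subtending ((((sp48,sp3),((sp65,(sp58,sp44)),sp4)),(sp15,(sp18,(sp40,sp34)))),((sp17,((sp7,sp67),sp50)),((((sp1,(sp5,sp8)),sp55),sp11),(sp47,sp13)))).
From sp4 up to that node: 4 branches. From sp8 up to the same node: 7 branches. Total: 4 + 7 = 11.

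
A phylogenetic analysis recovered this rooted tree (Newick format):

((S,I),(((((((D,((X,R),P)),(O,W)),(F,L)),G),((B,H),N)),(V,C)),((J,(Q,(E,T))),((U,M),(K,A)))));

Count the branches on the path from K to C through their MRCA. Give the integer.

The MRCA of K and C is the node subtending (((((((D,((X,R),P)),(O,W)),(F,L)),G),((B,H),N)),(V,C)),((J,(Q,(E,T))),((U,M),(K,A)))).
From K up to that node: 4 branches. From C up to the same node: 3 branches. Total: 4 + 3 = 7.

7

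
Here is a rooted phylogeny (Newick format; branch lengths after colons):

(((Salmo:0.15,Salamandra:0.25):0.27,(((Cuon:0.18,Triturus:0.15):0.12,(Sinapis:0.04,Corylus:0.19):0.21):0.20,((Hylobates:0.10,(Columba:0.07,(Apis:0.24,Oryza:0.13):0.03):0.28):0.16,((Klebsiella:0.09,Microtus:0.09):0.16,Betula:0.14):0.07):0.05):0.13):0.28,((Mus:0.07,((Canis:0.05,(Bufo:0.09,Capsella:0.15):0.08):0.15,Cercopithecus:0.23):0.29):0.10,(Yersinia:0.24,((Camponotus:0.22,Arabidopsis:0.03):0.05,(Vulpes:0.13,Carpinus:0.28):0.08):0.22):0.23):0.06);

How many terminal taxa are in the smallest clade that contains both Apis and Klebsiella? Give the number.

The MRCA of Apis and Klebsiella is the node subtending ((Hylobates,(Columba,(Apis,Oryza))),((Klebsiella,Microtus),Betula)).
That clade contains 7 terminal taxa: Apis, Betula, Columba, Hylobates, Klebsiella, Microtus, Oryza.

7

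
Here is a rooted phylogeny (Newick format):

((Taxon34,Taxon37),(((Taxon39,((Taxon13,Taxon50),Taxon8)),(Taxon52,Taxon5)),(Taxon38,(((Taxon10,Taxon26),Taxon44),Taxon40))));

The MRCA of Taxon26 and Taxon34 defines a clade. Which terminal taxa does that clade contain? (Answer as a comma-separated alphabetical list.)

Tracing Taxon26: it sits inside (Taxon10,Taxon26).
Tracing Taxon34: it sits inside (Taxon34,Taxon37).
The smallest clade enclosing both is the whole tree (their MRCA is the root), so the answer is all 13 tips in alphabetical order.

Taxon10, Taxon13, Taxon26, Taxon34, Taxon37, Taxon38, Taxon39, Taxon40, Taxon44, Taxon5, Taxon50, Taxon52, Taxon8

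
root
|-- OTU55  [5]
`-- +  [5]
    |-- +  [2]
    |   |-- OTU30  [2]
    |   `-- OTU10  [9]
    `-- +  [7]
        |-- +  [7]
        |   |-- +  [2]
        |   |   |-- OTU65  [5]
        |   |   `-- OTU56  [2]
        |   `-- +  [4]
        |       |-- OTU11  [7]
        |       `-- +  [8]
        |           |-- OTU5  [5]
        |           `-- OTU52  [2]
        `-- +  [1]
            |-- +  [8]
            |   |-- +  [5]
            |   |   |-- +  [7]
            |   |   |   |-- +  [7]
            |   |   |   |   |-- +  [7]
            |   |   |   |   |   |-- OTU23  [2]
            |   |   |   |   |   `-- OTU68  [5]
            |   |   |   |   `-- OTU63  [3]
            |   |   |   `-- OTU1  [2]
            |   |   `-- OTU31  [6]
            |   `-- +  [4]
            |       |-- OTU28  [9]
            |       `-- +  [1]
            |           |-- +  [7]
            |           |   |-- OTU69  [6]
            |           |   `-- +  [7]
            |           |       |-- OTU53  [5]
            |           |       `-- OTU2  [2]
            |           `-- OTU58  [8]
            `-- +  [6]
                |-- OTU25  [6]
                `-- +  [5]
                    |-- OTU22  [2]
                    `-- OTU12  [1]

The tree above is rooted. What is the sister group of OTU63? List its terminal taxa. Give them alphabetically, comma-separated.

OTU63 attaches to the tree at the node subtending ((OTU23,OTU68),OTU63).
The other lineage descending from that same node — the sister group — is (OTU23,OTU68); its 2 tips in alphabetical order are the answer.

OTU23, OTU68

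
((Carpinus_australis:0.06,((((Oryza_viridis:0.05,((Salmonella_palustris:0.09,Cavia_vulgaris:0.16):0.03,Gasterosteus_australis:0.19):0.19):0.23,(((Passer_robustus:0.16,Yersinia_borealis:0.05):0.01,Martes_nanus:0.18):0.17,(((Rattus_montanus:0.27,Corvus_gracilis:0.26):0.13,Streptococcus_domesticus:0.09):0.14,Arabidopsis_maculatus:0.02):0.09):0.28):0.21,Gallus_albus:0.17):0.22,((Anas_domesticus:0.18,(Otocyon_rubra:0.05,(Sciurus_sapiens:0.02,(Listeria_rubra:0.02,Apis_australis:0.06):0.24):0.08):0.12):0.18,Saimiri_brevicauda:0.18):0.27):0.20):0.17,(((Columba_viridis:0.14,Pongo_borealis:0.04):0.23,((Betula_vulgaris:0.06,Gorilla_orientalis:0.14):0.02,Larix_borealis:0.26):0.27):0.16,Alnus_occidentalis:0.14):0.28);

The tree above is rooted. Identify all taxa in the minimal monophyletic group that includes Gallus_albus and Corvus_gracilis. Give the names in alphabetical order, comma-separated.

Arabidopsis_maculatus, Cavia_vulgaris, Corvus_gracilis, Gallus_albus, Gasterosteus_australis, Martes_nanus, Oryza_viridis, Passer_robustus, Rattus_montanus, Salmonella_palustris, Streptococcus_domesticus, Yersinia_borealis

Tracing Gallus_albus: it sits inside (((Oryza_viridis,((Salmonella_palustris,Cavia_vulgaris),Gasterosteus_australis)),(((Passer_robustus,Yersinia_borealis),Martes_nanus),(((Rattus_montanus,Corvus_gracilis),Streptococcus_domesticus),Arabidopsis_maculatus))),Gallus_albus).
Tracing Corvus_gracilis: it sits inside (Rattus_montanus,Corvus_gracilis).
The smallest clade enclosing both is (((Oryza_viridis,((Salmonella_palustris,Cavia_vulgaris),Gasterosteus_australis)),(((Passer_robustus,Yersinia_borealis),Martes_nanus),(((Rattus_montanus,Corvus_gracilis),Streptococcus_domesticus),Arabidopsis_maculatus))),Gallus_albus); the answer is its 12 terminal taxa in alphabetical order.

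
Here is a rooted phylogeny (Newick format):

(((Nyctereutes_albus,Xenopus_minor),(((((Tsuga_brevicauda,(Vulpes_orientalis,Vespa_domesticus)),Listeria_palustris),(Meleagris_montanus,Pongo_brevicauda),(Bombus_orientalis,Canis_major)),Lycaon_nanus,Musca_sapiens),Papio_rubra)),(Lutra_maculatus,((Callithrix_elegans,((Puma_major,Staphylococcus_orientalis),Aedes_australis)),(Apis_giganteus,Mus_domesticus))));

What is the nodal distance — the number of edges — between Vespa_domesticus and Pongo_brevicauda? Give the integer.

The MRCA of Vespa_domesticus and Pongo_brevicauda is the node subtending (((Tsuga_brevicauda,(Vulpes_orientalis,Vespa_domesticus)),Listeria_palustris),(Meleagris_montanus,Pongo_brevicauda),(Bombus_orientalis,Canis_major)).
From Vespa_domesticus up to that node: 4 branches. From Pongo_brevicauda up to the same node: 2 branches. Total: 4 + 2 = 6.

6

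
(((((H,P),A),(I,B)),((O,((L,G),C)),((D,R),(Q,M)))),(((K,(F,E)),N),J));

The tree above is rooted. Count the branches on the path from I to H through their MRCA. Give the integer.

5

The MRCA of I and H is the node subtending (((H,P),A),(I,B)).
From I up to that node: 2 branches. From H up to the same node: 3 branches. Total: 2 + 3 = 5.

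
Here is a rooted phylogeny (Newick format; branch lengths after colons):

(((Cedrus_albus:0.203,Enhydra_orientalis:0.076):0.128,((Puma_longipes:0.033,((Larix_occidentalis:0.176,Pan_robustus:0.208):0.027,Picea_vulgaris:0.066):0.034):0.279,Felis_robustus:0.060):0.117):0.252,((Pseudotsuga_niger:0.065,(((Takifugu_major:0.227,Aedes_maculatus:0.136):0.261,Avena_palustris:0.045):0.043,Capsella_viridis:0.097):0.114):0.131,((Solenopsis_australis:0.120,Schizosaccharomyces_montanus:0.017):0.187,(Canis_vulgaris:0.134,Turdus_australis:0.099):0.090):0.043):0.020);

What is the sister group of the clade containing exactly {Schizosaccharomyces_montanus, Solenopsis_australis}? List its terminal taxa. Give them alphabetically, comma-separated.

Canis_vulgaris, Turdus_australis

The clade containing exactly {Schizosaccharomyces_montanus, Solenopsis_australis} attaches to the tree at the node subtending ((Solenopsis_australis,Schizosaccharomyces_montanus),(Canis_vulgaris,Turdus_australis)).
The other lineage descending from that same node — the sister group — is (Canis_vulgaris,Turdus_australis); its 2 tips in alphabetical order are the answer.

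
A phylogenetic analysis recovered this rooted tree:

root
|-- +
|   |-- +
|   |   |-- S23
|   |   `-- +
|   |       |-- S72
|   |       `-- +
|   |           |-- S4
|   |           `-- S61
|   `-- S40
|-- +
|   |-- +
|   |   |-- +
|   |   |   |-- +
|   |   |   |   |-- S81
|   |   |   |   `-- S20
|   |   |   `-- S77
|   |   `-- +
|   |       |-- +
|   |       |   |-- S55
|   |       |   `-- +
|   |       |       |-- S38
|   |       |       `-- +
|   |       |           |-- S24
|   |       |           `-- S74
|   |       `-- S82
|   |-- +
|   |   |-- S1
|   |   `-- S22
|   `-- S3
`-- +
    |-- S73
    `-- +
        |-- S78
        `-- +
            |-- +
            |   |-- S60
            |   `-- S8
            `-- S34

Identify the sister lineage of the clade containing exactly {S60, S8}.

S34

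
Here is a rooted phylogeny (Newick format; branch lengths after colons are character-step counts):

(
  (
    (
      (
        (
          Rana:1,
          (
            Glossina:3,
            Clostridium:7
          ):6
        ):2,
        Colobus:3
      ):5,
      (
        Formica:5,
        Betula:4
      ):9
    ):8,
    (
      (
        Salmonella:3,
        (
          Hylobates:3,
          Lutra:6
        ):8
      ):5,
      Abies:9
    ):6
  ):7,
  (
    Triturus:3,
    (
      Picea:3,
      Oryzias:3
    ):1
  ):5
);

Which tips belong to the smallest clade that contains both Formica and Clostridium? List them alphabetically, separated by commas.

Betula, Clostridium, Colobus, Formica, Glossina, Rana

Tracing Formica: it sits inside (Formica,Betula).
Tracing Clostridium: it sits inside (Glossina,Clostridium).
The smallest clade enclosing both is (((Rana,(Glossina,Clostridium)),Colobus),(Formica,Betula)); the answer is its 6 terminal taxa in alphabetical order.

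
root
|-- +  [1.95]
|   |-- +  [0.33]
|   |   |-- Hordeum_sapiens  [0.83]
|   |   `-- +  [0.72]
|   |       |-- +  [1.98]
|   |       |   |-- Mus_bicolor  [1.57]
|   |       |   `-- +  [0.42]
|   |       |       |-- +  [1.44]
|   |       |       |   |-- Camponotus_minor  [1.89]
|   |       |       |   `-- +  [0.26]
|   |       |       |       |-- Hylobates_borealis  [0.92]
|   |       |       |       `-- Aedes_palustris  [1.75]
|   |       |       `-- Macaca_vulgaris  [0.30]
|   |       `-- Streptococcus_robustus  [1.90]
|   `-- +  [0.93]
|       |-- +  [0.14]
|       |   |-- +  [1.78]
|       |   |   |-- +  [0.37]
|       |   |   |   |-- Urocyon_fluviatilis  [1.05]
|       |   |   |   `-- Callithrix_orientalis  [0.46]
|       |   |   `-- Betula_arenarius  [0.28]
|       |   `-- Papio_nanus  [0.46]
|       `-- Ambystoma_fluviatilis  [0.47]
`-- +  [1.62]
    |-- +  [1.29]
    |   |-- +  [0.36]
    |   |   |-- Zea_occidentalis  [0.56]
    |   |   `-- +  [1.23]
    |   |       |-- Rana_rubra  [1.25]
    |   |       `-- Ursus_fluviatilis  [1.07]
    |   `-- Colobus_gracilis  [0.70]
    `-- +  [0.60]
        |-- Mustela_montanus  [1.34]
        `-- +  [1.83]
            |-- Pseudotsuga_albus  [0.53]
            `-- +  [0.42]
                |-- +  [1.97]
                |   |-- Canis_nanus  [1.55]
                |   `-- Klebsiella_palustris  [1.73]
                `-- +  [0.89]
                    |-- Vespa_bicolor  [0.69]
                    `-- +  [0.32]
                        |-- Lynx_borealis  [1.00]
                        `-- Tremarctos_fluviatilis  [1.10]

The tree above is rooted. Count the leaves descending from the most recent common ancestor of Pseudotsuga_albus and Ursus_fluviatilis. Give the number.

11

The MRCA of Pseudotsuga_albus and Ursus_fluviatilis is the node subtending (((Zea_occidentalis,(Rana_rubra,Ursus_fluviatilis)),Colobus_gracilis),(Mustela_montanus,(Pseudotsuga_albus,((Canis_nanus,Klebsiella_palustris),(Vespa_bicolor,(Lynx_borealis,Tremarctos_fluviatilis)))))).
That clade contains 11 terminal taxa: Canis_nanus, Colobus_gracilis, Klebsiella_palustris, Lynx_borealis, Mustela_montanus, Pseudotsuga_albus, Rana_rubra, Tremarctos_fluviatilis, Ursus_fluviatilis, Vespa_bicolor, Zea_occidentalis.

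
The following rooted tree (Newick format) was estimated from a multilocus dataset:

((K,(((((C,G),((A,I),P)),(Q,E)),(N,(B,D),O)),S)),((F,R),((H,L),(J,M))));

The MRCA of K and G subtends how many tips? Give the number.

The MRCA of K and G is the node subtending (K,(((((C,G),((A,I),P)),(Q,E)),(N,(B,D),O)),S)).
That clade contains 13 terminal taxa: A, B, C, D, E, G, I, K, N, O, P, Q, S.

13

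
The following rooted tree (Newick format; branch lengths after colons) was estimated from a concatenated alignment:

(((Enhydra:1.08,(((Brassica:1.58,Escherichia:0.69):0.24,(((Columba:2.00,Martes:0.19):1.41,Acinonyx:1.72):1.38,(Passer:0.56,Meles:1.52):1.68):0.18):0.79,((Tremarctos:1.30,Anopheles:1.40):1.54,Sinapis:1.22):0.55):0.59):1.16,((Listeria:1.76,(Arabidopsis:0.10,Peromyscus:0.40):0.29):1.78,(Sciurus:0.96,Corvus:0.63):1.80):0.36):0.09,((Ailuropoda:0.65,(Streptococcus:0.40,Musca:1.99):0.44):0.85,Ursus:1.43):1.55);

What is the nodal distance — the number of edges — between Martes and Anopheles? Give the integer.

8

The MRCA of Martes and Anopheles is the node subtending (((Brassica,Escherichia),(((Columba,Martes),Acinonyx),(Passer,Meles))),((Tremarctos,Anopheles),Sinapis)).
From Martes up to that node: 5 branches. From Anopheles up to the same node: 3 branches. Total: 5 + 3 = 8.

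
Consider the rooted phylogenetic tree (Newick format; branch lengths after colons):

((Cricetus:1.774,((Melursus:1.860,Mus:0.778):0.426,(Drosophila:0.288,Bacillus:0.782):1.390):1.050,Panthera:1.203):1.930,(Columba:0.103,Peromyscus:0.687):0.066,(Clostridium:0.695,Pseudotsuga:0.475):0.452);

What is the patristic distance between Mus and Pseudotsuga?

5.111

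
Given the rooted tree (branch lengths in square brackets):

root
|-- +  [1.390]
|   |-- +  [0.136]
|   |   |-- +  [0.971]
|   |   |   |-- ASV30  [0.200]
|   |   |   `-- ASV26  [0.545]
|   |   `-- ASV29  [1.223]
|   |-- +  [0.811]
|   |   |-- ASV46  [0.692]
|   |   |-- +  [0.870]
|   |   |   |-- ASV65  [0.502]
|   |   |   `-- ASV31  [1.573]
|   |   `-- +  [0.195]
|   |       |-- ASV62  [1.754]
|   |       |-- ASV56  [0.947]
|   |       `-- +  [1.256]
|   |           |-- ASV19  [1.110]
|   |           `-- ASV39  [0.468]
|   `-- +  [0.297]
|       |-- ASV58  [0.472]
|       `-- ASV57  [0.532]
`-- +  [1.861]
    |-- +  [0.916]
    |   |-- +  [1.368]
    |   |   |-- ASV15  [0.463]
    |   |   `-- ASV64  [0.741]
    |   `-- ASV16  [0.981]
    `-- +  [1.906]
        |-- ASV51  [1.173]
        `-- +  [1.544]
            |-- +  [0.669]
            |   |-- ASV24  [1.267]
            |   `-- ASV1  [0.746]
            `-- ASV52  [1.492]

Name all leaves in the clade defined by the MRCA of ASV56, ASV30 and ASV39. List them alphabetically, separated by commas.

ASV19, ASV26, ASV29, ASV30, ASV31, ASV39, ASV46, ASV56, ASV57, ASV58, ASV62, ASV65

Tracing ASV56: it sits inside (ASV62,ASV56,(ASV19,ASV39)).
Tracing ASV30: it sits inside (ASV30,ASV26).
Tracing ASV39: it sits inside (ASV19,ASV39).
The smallest clade enclosing all 3 is (((ASV30,ASV26),ASV29),(ASV46,(ASV65,ASV31),(ASV62,ASV56,(ASV19,ASV39))),(ASV58,ASV57)); the answer is its 12 terminal taxa in alphabetical order.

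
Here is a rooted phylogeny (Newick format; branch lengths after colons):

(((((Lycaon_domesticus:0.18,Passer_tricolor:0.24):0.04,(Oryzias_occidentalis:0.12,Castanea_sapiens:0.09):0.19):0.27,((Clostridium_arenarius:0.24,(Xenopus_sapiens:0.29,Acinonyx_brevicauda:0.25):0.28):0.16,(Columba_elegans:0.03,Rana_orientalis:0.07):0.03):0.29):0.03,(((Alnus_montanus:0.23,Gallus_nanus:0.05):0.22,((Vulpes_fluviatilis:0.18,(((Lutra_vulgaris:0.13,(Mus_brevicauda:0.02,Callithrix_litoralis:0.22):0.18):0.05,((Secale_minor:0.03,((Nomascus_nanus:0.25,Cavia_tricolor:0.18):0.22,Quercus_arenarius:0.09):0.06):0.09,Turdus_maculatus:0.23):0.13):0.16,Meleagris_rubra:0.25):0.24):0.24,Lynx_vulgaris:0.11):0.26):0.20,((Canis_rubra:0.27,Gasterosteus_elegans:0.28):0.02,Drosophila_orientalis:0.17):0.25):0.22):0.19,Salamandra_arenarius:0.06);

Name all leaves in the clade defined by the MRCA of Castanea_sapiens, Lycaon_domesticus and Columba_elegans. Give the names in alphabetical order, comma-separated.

Tracing Castanea_sapiens: it sits inside (Oryzias_occidentalis,Castanea_sapiens).
Tracing Lycaon_domesticus: it sits inside (Lycaon_domesticus,Passer_tricolor).
Tracing Columba_elegans: it sits inside (Columba_elegans,Rana_orientalis).
The smallest clade enclosing all 3 is (((Lycaon_domesticus,Passer_tricolor),(Oryzias_occidentalis,Castanea_sapiens)),((Clostridium_arenarius,(Xenopus_sapiens,Acinonyx_brevicauda)),(Columba_elegans,Rana_orientalis))); the answer is its 9 terminal taxa in alphabetical order.

Acinonyx_brevicauda, Castanea_sapiens, Clostridium_arenarius, Columba_elegans, Lycaon_domesticus, Oryzias_occidentalis, Passer_tricolor, Rana_orientalis, Xenopus_sapiens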